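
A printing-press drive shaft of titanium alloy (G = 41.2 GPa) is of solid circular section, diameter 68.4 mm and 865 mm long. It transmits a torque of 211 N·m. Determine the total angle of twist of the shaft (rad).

0.00206 rad

J = πd⁴/32 = π(0.0684)⁴/32 = 2.149×10^-6 m⁴.
θ = T·L/(G·J) = 211.0 × 0.865 / (41.2×10⁹ × 2.149×10^-6) = 2.061×10^-3 rad.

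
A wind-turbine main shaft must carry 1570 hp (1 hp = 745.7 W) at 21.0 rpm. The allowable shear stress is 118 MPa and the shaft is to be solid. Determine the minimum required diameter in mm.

ω = 2π·21.0/60 = 2.199 rad/s, so T = P/ω = 1570×745.7 / 2.199 = 532400 N·m.
For a solid shaft τ_max = 16T/(πd³), so d = (16T/(π τ_allow))^(1/3) = (16·532400/(π·1.18×10^8))^(1/3) = 0.2843 m.

284 mm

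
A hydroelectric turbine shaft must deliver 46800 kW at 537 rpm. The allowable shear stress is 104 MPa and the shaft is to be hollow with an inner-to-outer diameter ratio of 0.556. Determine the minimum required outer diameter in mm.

ω = 2π·537/60 = 56.23 rad/s, so T = P/ω = 46800×10³ / 56.23 = 832200 N·m.
For a hollow shaft with d_i/d_o = 0.556: τ_max = 16T/(π d_o³ (1−k⁴)), so d_o = [16T/(π τ_allow (1−k⁴))]^(1/3) = [16·832200/(π·1.04×10^8·0.9044)]^(1/3) = 0.3559 m.

356 mm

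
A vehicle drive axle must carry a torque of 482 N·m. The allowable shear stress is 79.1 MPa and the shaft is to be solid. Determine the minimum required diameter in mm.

31.4 mm

For a solid shaft τ_max = 16T/(πd³), so d = (16T/(π τ_allow))^(1/3) = (16·482.0/(π·7.91×10^7))^(1/3) = 0.03143 m.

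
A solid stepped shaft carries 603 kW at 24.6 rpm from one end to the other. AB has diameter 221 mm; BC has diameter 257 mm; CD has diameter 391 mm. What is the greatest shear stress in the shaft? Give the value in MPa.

110 MPa

ω = 2π·24.6/60 = 2.576 rad/s, so T = P/ω = 603×10³ / 2.576 = 234100 N·m.
Under the same torque, τ_max = 16T/(πd³) is largest where d is smallest — segment AB (d = 221 mm).
τ_max = 16·234100/(π·(0.221)³) = 1.104×10^8 Pa.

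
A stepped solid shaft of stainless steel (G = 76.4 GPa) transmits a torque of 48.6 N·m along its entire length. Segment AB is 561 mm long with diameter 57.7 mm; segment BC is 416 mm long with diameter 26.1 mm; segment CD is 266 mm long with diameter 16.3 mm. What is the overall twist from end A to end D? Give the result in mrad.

J_AB = π(0.0577)⁴/32 = 1.09×10^-6 m⁴; J_BC = π(0.0261)⁴/32 = 4.56×10^-8 m⁴; J_CD = π(0.0163)⁴/32 = 6.93×10^-9 m⁴.
θ = (T/G)·Σ L_i/J_i = (48.60/76.4×10⁹)·(0.561/1.09×10^-6 + 0.416/4.56×10^-8 + 0.266/6.93×10^-9) = 0.03055 rad.

30.6 mrad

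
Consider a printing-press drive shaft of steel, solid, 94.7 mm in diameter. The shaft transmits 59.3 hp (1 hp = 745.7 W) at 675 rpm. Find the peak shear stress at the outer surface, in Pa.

ω = 2π·675/60 = 70.69 rad/s, so T = P/ω = 59.3×745.7 / 70.69 = 625.6 N·m.
J = πd⁴/32 = π(0.0947)⁴/32 = 7.896×10^-6 m⁴.
τ_max = T·r/J = 625.6 × 0.0474 / 7.896×10^-6 = 3.752×10^6 Pa.

3.75e6 Pa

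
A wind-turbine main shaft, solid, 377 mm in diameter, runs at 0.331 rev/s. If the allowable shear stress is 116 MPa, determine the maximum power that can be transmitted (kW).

J = πd⁴/32 = π(0.377)⁴/32 = 1.983×10^-3 m⁴.
T_max = τ_allow·J/r = 1.16×10^8 × 1.983×10^-3 / 0.189 = 1.220e6 N·m.
ω = 2π·0.331 = 2.080 rad/s, so P_max = T_max·ω = 2.538×10^6 W.

2540 kW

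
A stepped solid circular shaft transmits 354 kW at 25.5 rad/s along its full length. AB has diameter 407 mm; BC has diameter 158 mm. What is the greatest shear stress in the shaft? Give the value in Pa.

ω = 25.5 rad/s, so T = P/ω = 354×10³ / 25.50 = 13880 N·m.
Under the same torque, τ_max = 16T/(πd³) is largest where d is smallest — segment BC (d = 158 mm).
τ_max = 16·13880/(π·(0.158)³) = 1.793×10^7 Pa.

1.79e7 Pa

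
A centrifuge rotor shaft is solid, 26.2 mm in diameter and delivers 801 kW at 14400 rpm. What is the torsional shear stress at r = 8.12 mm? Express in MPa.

ω = 2π·14400/60 = 1508 rad/s, so T = P/ω = 801×10³ / 1508 = 531.2 N·m.
J = πd⁴/32 = π(0.0262)⁴/32 = 4.626×10^-8 m⁴.
Shear stress varies linearly with radius: τ = T·r/J = 531.2 × 0.00812 / 4.626×10^-8 = 9.324×10^7 Pa.

93.2 MPa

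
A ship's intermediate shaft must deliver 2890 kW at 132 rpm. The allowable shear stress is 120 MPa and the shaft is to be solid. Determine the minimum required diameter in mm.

ω = 2π·132/60 = 13.82 rad/s, so T = P/ω = 2890×10³ / 13.82 = 209100 N·m.
For a solid shaft τ_max = 16T/(πd³), so d = (16T/(π τ_allow))^(1/3) = (16·209100/(π·1.20×10^8))^(1/3) = 0.2070 m.

207 mm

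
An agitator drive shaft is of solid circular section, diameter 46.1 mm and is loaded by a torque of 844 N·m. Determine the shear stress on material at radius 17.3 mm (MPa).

32.9 MPa

J = πd⁴/32 = π(0.0461)⁴/32 = 4.434×10^-7 m⁴.
Shear stress varies linearly with radius: τ = T·r/J = 844.0 × 0.0173 / 4.434×10^-7 = 3.293×10^7 Pa.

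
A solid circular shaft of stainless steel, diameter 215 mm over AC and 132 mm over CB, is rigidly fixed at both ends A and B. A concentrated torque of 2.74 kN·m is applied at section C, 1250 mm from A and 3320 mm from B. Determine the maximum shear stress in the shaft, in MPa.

1.33 MPa

Compatibility: T_A·a/J_AC = T_B·b/J_CB with T_A + T_B = T₀.
J_AC = 2.10×10^-4 m⁴, J_CB = 2.98×10^-5 m⁴, so T_A = T₀·(J_AC/a)/((J_AC/a)+(J_CB/b)) = 2601 N·m, T_B = 139.1 N·m.
τ in each portion: τ_AC = 1.33×10^6 Pa, τ_CB = 3.08×10^5 Pa; maximum is in AC.
τ_max = T_AC·r/J = 2601·0.107/2.10×10^-4 = 1.333×10^6 Pa.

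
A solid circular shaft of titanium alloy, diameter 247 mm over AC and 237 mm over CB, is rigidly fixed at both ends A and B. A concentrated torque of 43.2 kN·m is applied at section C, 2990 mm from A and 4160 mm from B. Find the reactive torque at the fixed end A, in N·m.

Compatibility: T_A·a/J_AC = T_B·b/J_CB with T_A + T_B = T₀.
J_AC = 3.65×10^-4 m⁴, J_CB = 3.10×10^-4 m⁴, so T_A = T₀·(J_AC/a)/((J_AC/a)+(J_CB/b)) = 26850 N·m, T_B = 16350 N·m.

26800 N·m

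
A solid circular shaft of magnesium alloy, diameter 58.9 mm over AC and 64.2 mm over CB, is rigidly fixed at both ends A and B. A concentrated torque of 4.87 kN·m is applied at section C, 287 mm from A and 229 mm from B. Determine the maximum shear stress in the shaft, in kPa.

Compatibility: T_A·a/J_AC = T_B·b/J_CB with T_A + T_B = T₀.
J_AC = 1.18×10^-6 m⁴, J_CB = 1.67×10^-6 m⁴, so T_A = T₀·(J_AC/a)/((J_AC/a)+(J_CB/b)) = 1759 N·m, T_B = 3111 N·m.
τ in each portion: τ_AC = 4.38×10^7 Pa, τ_CB = 5.99×10^7 Pa; maximum is in CB.
τ_max = T_CB·r/J = 3111·0.0321/1.67×10^-6 = 5.988×10^7 Pa.

59900 kPa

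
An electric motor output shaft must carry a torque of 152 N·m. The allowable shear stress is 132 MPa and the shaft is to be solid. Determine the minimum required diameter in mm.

For a solid shaft τ_max = 16T/(πd³), so d = (16T/(π τ_allow))^(1/3) = (16·152.0/(π·1.32×10^8))^(1/3) = 0.01803 m.

18.0 mm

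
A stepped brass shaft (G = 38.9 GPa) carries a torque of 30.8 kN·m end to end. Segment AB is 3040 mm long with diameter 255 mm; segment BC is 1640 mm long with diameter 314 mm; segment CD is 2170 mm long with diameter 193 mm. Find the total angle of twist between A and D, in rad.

0.0198 rad

J_AB = π(0.255)⁴/32 = 4.15×10^-4 m⁴; J_BC = π(0.314)⁴/32 = 9.54×10^-4 m⁴; J_CD = π(0.193)⁴/32 = 1.36×10^-4 m⁴.
θ = (T/G)·Σ L_i/J_i = (30800/38.9×10⁹)·(3.04/4.15×10^-4 + 1.64/9.54×10^-4 + 2.17/1.36×10^-4) = 0.01977 rad.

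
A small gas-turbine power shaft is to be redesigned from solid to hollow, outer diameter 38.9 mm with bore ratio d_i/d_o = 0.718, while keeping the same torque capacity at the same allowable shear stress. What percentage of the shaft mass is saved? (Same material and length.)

40.5 %

Equal τ_max and T ⇒ the solid shaft needs d_s³ = d_o³(1−k⁴), so d_s = 38.9·(1−0.718⁴)^(1/3) = 35.09 mm.
Area ratio A_h/A_s = d_o²(1−k²)/d_s² = (1−k²)/(1−k⁴)^(2/3) = 0.5953.
Mass saving = 1 − 0.5953 = 40.5 %.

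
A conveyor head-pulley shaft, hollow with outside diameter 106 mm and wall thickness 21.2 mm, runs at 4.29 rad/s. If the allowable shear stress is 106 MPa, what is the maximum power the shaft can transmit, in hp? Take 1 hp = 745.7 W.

J = π(d_o⁴ − d_i⁴)/32 = π(0.106⁴ − 0.0636⁴)/32 = 1.079×10^-5 m⁴.
T_max = τ_allow·J/r = 1.06×10^8 × 1.079×10^-5 / 0.0530 = 21580 N·m.
ω = 4.29 rad/s, so P_max = T_max·ω = 9.256×10^4 W.

124 hp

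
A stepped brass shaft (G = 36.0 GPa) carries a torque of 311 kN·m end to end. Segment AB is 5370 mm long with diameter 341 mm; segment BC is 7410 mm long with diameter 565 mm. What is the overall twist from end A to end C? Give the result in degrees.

J_AB = π(0.341)⁴/32 = 1.33×10^-3 m⁴; J_BC = π(0.565)⁴/32 = 0.0100 m⁴.
θ = (T/G)·Σ L_i/J_i = (311000/36.0×10⁹)·(5.37/1.33×10^-3 + 7.41/0.0100) = 0.04135 rad.

2.37°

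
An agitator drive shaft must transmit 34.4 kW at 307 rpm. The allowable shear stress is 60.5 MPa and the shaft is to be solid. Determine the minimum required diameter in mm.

ω = 2π·307/60 = 32.15 rad/s, so T = P/ω = 34.4×10³ / 32.15 = 1070 N·m.
For a solid shaft τ_max = 16T/(πd³), so d = (16T/(π τ_allow))^(1/3) = (16·1070/(π·6.05×10^7))^(1/3) = 0.04483 m.

44.8 mm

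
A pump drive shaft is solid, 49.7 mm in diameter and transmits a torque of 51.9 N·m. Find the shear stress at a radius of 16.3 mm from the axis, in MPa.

1.41 MPa

J = πd⁴/32 = π(0.0497)⁴/32 = 5.990×10^-7 m⁴.
Shear stress varies linearly with radius: τ = T·r/J = 51.90 × 0.0163 / 5.990×10^-7 = 1.412×10^6 Pa.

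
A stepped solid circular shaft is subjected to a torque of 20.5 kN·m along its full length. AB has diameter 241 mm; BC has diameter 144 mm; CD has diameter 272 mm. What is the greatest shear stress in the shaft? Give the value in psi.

5070 psi

Under the same torque, τ_max = 16T/(πd³) is largest where d is smallest — segment BC (d = 144 mm).
τ_max = 16·20500/(π·(0.144)³) = 3.497×10^7 Pa.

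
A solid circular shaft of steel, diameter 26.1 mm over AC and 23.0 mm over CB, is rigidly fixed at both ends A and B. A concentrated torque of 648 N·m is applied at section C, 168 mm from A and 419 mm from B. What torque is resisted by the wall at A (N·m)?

Compatibility: T_A·a/J_AC = T_B·b/J_CB with T_A + T_B = T₀.
J_AC = 4.56×10^-8 m⁴, J_CB = 2.75×10^-8 m⁴, so T_A = T₀·(J_AC/a)/((J_AC/a)+(J_CB/b)) = 521.8 N·m, T_B = 126.2 N·m.

522 N·m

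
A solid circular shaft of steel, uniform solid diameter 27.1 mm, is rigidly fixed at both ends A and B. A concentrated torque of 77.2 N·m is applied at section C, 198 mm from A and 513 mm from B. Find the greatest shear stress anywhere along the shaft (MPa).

With uniform GJ and both ends fixed, compatibility θ_AC = θ_CB gives T_A·a = T_B·b, together with T_A + T_B = T₀.
T_A = T₀·b/(a+b) = 77.20·513/711.0 = 55.70 N·m; T_B = 21.50 N·m.
τ in each portion: τ_AC = 1.43×10^7 Pa, τ_CB = 5.50×10^6 Pa; maximum is in AC.
τ_max = T_AC·r/J = 55.70·0.0136/5.30×10^-8 = 1.425×10^7 Pa.

14.3 MPa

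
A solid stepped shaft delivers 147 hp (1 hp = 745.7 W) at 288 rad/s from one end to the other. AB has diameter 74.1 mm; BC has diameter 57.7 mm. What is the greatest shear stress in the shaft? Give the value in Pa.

ω = 288 rad/s, so T = P/ω = 147×745.7 / 288.0 = 380.6 N·m.
Under the same torque, τ_max = 16T/(πd³) is largest where d is smallest — segment BC (d = 57.7 mm).
τ_max = 16·380.6/(π·(0.0577)³) = 1.009×10^7 Pa.

1.01e7 Pa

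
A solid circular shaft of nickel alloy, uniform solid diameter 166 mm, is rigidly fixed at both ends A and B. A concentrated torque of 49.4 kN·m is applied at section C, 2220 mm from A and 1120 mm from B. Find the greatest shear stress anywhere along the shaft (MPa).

36.6 MPa

With uniform GJ and both ends fixed, compatibility θ_AC = θ_CB gives T_A·a = T_B·b, together with T_A + T_B = T₀.
T_A = T₀·b/(a+b) = 49400·1120/3340 = 16570 N·m; T_B = 32830 N·m.
τ in each portion: τ_AC = 1.84×10^7 Pa, τ_CB = 3.66×10^7 Pa; maximum is in CB.
τ_max = T_CB·r/J = 32830·0.0830/7.45×10^-5 = 3.656×10^7 Pa.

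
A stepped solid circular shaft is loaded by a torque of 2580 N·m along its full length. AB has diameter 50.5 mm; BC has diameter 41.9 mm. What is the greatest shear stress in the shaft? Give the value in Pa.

Under the same torque, τ_max = 16T/(πd³) is largest where d is smallest — segment BC (d = 41.9 mm).
τ_max = 16·2580/(π·(0.0419)³) = 1.786×10^8 Pa.

1.79e8 Pa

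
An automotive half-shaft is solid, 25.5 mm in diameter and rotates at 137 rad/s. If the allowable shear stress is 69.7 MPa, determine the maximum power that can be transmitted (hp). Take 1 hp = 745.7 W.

J = πd⁴/32 = π(0.0255)⁴/32 = 4.151×10^-8 m⁴.
T_max = τ_allow·J/r = 6.97×10^7 × 4.151×10^-8 / 0.0127 = 226.9 N·m.
ω = 137 rad/s, so P_max = T_max·ω = 3.109×10^4 W.

41.7 hp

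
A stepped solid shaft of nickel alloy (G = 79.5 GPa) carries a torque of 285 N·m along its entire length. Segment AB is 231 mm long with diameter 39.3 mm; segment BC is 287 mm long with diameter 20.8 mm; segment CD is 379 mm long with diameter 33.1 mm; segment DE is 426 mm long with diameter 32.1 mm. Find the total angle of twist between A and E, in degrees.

J_AB = π(0.0393)⁴/32 = 2.34×10^-7 m⁴; J_BC = π(0.0208)⁴/32 = 1.84×10^-8 m⁴; J_CD = π(0.0331)⁴/32 = 1.18×10^-7 m⁴; J_DE = π(0.0321)⁴/32 = 1.04×10^-7 m⁴.
θ = (T/G)·Σ L_i/J_i = (285.0/79.5×10⁹)·(0.231/2.34×10^-7 + 0.287/1.84×10^-8 + 0.379/1.18×10^-7 + 0.426/1.04×10^-7) = 0.08571 rad.

4.91°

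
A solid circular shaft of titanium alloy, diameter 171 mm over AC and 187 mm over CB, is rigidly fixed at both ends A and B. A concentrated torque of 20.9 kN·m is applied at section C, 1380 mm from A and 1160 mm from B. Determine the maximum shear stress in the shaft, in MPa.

Compatibility: T_A·a/J_AC = T_B·b/J_CB with T_A + T_B = T₀.
J_AC = 8.39×10^-5 m⁴, J_CB = 1.20×10^-4 m⁴, so T_A = T₀·(J_AC/a)/((J_AC/a)+(J_CB/b)) = 7737 N·m, T_B = 13160 N·m.
τ in each portion: τ_AC = 7.88×10^6 Pa, τ_CB = 1.03×10^7 Pa; maximum is in CB.
τ_max = T_CB·r/J = 13160·0.0935/1.20×10^-4 = 1.025×10^7 Pa.

10.3 MPa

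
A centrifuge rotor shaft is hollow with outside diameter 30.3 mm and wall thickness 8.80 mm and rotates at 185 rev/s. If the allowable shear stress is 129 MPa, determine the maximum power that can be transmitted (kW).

794 kW

J = π(d_o⁴ − d_i⁴)/32 = π(0.0303⁴ − 0.0127⁴)/32 = 8.020×10^-8 m⁴.
T_max = τ_allow·J/r = 1.29×10^8 × 8.020×10^-8 / 0.0152 = 682.9 N·m.
ω = 2π·185 = 1162 rad/s, so P_max = T_max·ω = 7.938×10^5 W.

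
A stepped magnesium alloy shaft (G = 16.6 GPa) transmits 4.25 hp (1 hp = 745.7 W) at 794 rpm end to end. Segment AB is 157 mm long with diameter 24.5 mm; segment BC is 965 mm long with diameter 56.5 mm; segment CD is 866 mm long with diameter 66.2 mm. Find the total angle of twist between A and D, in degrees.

0.771°

ω = 2π·794/60 = 83.15 rad/s, so T = P/ω = 4.25×745.7 / 83.15 = 38.12 N·m.
J_AB = π(0.0245)⁴/32 = 3.54×10^-8 m⁴; J_BC = π(0.0565)⁴/32 = 1.00×10^-6 m⁴; J_CD = π(0.0662)⁴/32 = 1.89×10^-6 m⁴.
θ = (T/G)·Σ L_i/J_i = (38.12/16.6×10⁹)·(0.157/3.54×10^-8 + 0.965/1.00×10^-6 + 0.866/1.89×10^-6) = 0.01346 rad.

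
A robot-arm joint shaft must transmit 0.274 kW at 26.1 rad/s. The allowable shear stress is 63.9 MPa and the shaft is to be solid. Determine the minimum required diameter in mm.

ω = 26.1 rad/s, so T = P/ω = 0.274×10³ / 26.10 = 10.50 N·m.
For a solid shaft τ_max = 16T/(πd³), so d = (16T/(π τ_allow))^(1/3) = (16·10.50/(π·6.39×10^7))^(1/3) = 0.009423 m.

9.42 mm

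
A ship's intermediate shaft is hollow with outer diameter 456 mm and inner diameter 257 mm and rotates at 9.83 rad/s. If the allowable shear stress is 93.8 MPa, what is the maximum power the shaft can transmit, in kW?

15400 kW

J = π(d_o⁴ − d_i⁴)/32 = π(0.456⁴ − 0.257⁴)/32 = 3.817×10^-3 m⁴.
T_max = τ_allow·J/r = 9.38×10^7 × 3.817×10^-3 / 0.228 = 1.570e6 N·m.
ω = 9.83 rad/s, so P_max = T_max·ω = 1.543×10^7 W.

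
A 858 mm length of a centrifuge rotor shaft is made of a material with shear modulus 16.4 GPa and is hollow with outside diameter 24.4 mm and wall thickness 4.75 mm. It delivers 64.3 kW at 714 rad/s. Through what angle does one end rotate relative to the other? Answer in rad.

0.157 rad

ω = 714 rad/s, so T = P/ω = 64.3×10³ / 714.0 = 90.06 N·m.
J = π(d_o⁴ − d_i⁴)/32 = π(0.0244⁴ − 0.0149⁴)/32 = 2.996×10^-8 m⁴.
θ = T·L/(G·J) = 90.06 × 0.858 / (16.4×10⁹ × 2.996×10^-8) = 0.1573 rad.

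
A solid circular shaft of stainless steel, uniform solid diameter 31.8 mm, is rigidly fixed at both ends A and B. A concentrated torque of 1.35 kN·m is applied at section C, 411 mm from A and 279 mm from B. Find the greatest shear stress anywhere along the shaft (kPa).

With uniform GJ and both ends fixed, compatibility θ_AC = θ_CB gives T_A·a = T_B·b, together with T_A + T_B = T₀.
T_A = T₀·b/(a+b) = 1350·279/690.0 = 545.9 N·m; T_B = 804.1 N·m.
τ in each portion: τ_AC = 8.65×10^7 Pa, τ_CB = 1.27×10^8 Pa; maximum is in CB.
τ_max = T_CB·r/J = 804.1·0.0159/1.00×10^-7 = 1.274×10^8 Pa.

127000 kPa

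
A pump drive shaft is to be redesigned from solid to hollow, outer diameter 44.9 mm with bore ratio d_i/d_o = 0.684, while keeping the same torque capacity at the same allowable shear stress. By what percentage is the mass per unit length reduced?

37.3 %

Equal τ_max and T ⇒ the solid shaft needs d_s³ = d_o³(1−k⁴), so d_s = 44.9·(1−0.684⁴)^(1/3) = 41.35 mm.
Area ratio A_h/A_s = d_o²(1−k²)/d_s² = (1−k²)/(1−k⁴)^(2/3) = 0.6274.
Mass saving = 1 − 0.6274 = 37.3 %.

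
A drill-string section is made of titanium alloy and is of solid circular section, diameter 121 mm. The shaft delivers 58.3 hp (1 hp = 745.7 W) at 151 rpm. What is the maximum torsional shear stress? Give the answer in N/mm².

7.90 N/mm²

ω = 2π·151/60 = 15.81 rad/s, so T = P/ω = 58.3×745.7 / 15.81 = 2749 N·m.
J = πd⁴/32 = π(0.121)⁴/32 = 2.104×10^-5 m⁴.
τ_max = T·r/J = 2749 × 0.0605 / 2.104×10^-5 = 7.904×10^6 Pa.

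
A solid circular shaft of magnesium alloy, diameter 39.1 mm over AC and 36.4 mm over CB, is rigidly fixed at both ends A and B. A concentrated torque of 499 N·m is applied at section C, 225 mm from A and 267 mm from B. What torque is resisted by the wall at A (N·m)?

Compatibility: T_A·a/J_AC = T_B·b/J_CB with T_A + T_B = T₀.
J_AC = 2.29×10^-7 m⁴, J_CB = 1.72×10^-7 m⁴, so T_A = T₀·(J_AC/a)/((J_AC/a)+(J_CB/b)) = 305.6 N·m, T_B = 193.4 N·m.

306 N·m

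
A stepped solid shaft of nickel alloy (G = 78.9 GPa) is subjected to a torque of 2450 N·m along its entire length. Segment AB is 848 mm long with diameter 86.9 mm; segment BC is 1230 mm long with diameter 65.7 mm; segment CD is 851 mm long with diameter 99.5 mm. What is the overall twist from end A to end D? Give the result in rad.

0.0283 rad

J_AB = π(0.0869)⁴/32 = 5.60×10^-6 m⁴; J_BC = π(0.0657)⁴/32 = 1.83×10^-6 m⁴; J_CD = π(0.0995)⁴/32 = 9.62×10^-6 m⁴.
θ = (T/G)·Σ L_i/J_i = (2450/78.9×10⁹)·(0.848/5.60×10^-6 + 1.23/1.83×10^-6 + 0.851/9.62×10^-6) = 0.02833 rad.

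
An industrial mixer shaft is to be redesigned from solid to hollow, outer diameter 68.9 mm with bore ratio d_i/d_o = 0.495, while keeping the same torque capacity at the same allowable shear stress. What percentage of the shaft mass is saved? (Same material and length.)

21.3 %

Equal τ_max and T ⇒ the solid shaft needs d_s³ = d_o³(1−k⁴), so d_s = 68.9·(1−0.495⁴)^(1/3) = 67.49 mm.
Area ratio A_h/A_s = d_o²(1−k²)/d_s² = (1−k²)/(1−k⁴)^(2/3) = 0.7868.
Mass saving = 1 − 0.7868 = 21.3 %.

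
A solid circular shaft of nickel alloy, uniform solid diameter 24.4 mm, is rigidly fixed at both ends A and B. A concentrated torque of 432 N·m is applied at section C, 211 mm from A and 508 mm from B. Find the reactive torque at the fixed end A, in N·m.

305 N·m

With uniform GJ and both ends fixed, compatibility θ_AC = θ_CB gives T_A·a = T_B·b, together with T_A + T_B = T₀.
T_A = T₀·b/(a+b) = 432.0·508/719.0 = 305.2 N·m; T_B = 126.8 N·m.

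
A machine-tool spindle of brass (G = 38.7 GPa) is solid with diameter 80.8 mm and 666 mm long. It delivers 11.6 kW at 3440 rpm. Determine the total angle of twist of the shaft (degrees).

ω = 2π·3440/60 = 360.2 rad/s, so T = P/ω = 11.6×10³ / 360.2 = 32.20 N·m.
J = πd⁴/32 = π(0.0808)⁴/32 = 4.185×10^-6 m⁴.
θ = T·L/(G·J) = 32.20 × 0.666 / (38.7×10⁹ × 4.185×10^-6) = 1.324×10^-4 rad.

0.00759°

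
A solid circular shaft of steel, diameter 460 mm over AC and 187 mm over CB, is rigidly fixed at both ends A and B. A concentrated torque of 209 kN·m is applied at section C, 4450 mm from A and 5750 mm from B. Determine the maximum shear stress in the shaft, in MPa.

Compatibility: T_A·a/J_AC = T_B·b/J_CB with T_A + T_B = T₀.
J_AC = 4.40×10^-3 m⁴, J_CB = 1.20×10^-4 m⁴, so T_A = T₀·(J_AC/a)/((J_AC/a)+(J_CB/b)) = 204700 N·m, T_B = 4326 N·m.
τ in each portion: τ_AC = 1.07×10^7 Pa, τ_CB = 3.37×10^6 Pa; maximum is in AC.
τ_max = T_AC·r/J = 204700·0.230/4.40×10^-3 = 1.071×10^7 Pa.

10.7 MPa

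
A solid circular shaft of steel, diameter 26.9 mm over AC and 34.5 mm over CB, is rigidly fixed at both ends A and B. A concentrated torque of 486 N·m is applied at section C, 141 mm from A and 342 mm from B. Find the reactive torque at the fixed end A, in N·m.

230 N·m

Compatibility: T_A·a/J_AC = T_B·b/J_CB with T_A + T_B = T₀.
J_AC = 5.14×10^-8 m⁴, J_CB = 1.39×10^-7 m⁴, so T_A = T₀·(J_AC/a)/((J_AC/a)+(J_CB/b)) = 229.7 N·m, T_B = 256.3 N·m.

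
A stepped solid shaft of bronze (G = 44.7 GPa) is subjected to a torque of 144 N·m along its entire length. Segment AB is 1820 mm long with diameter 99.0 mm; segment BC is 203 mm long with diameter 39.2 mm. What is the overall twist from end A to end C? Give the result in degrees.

0.197°

J_AB = π(0.0990)⁴/32 = 9.43×10^-6 m⁴; J_BC = π(0.0392)⁴/32 = 2.32×10^-7 m⁴.
θ = (T/G)·Σ L_i/J_i = (144.0/44.7×10⁹)·(1.82/9.43×10^-6 + 0.203/2.32×10^-7) = 3.443×10^-3 rad.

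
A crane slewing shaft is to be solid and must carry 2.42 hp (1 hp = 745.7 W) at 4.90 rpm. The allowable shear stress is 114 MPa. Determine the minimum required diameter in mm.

54.0 mm

ω = 2π·4.90/60 = 0.5131 rad/s, so T = P/ω = 2.42×745.7 / 0.5131 = 3517 N·m.
For a solid shaft τ_max = 16T/(πd³), so d = (16T/(π τ_allow))^(1/3) = (16·3517/(π·1.14×10^8))^(1/3) = 0.05396 m.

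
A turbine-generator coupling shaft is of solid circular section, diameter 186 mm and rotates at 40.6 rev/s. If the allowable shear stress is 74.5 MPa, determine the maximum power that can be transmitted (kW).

24000 kW

J = πd⁴/32 = π(0.186)⁴/32 = 1.175×10^-4 m⁴.
T_max = τ_allow·J/r = 7.45×10^7 × 1.175×10^-4 / 0.0930 = 94130 N·m.
ω = 2π·40.6 = 255.1 rad/s, so P_max = T_max·ω = 2.401×10^7 W.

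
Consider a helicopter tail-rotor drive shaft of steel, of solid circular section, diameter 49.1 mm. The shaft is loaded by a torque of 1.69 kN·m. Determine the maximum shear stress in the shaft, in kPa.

J = πd⁴/32 = π(0.0491)⁴/32 = 5.706×10^-7 m⁴.
τ_max = T·r/J = 1690 × 0.0246 / 5.706×10^-7 = 7.271×10^7 Pa.

72700 kPa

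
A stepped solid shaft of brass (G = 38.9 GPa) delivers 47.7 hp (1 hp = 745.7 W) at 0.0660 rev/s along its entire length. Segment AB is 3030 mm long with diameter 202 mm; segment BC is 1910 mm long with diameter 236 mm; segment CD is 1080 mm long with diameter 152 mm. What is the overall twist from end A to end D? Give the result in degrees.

5.74°

ω = 2π·0.0660 = 0.4147 rad/s, so T = P/ω = 47.7×745.7 / 0.4147 = 85770 N·m.
J_AB = π(0.202)⁴/32 = 1.63×10^-4 m⁴; J_BC = π(0.236)⁴/32 = 3.05×10^-4 m⁴; J_CD = π(0.152)⁴/32 = 5.24×10^-5 m⁴.
θ = (T/G)·Σ L_i/J_i = (85770/38.9×10⁹)·(3.03/1.63×10^-4 + 1.91/3.05×10^-4 + 1.08/5.24×10^-5) = 0.1001 rad.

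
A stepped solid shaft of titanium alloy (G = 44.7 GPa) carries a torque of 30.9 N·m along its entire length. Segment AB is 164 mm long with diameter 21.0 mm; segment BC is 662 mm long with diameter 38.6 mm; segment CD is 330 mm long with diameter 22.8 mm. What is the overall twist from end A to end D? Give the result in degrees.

J_AB = π(0.0210)⁴/32 = 1.91×10^-8 m⁴; J_BC = π(0.0386)⁴/32 = 2.18×10^-7 m⁴; J_CD = π(0.0228)⁴/32 = 2.65×10^-8 m⁴.
θ = (T/G)·Σ L_i/J_i = (30.90/44.7×10⁹)·(0.164/1.91×10^-8 + 0.662/2.18×10^-7 + 0.330/2.65×10^-8) = 0.01664 rad.

0.953°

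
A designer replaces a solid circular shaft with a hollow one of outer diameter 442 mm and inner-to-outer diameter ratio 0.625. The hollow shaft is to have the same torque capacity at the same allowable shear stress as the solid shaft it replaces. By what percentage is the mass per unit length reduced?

Equal τ_max and T ⇒ the solid shaft needs d_s³ = d_o³(1−k⁴), so d_s = 442·(1−0.625⁴)^(1/3) = 418.3 mm.
Area ratio A_h/A_s = d_o²(1−k²)/d_s² = (1−k²)/(1−k⁴)^(2/3) = 0.6805.
Mass saving = 1 − 0.6805 = 32.0 %.

32.0 %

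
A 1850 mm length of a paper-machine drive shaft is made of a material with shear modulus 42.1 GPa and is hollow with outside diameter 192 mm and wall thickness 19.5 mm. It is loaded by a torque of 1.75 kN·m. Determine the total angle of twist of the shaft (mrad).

0.966 mrad

J = π(d_o⁴ − d_i⁴)/32 = π(0.192⁴ − 0.153⁴)/32 = 7.962×10^-5 m⁴.
θ = T·L/(G·J) = 1750 × 1.85 / (42.1×10⁹ × 7.962×10^-5) = 9.659×10^-4 rad.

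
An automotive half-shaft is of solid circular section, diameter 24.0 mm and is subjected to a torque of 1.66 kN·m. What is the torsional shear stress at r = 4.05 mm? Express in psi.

J = πd⁴/32 = π(0.0240)⁴/32 = 3.257×10^-8 m⁴.
Shear stress varies linearly with radius: τ = T·r/J = 1660 × 0.00405 / 3.257×10^-8 = 2.064×10^8 Pa.

29900 psi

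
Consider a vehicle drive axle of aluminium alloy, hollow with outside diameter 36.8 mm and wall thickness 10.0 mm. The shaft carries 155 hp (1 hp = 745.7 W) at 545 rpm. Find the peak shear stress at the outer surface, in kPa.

216000 kPa

ω = 2π·545/60 = 57.07 rad/s, so T = P/ω = 155×745.7 / 57.07 = 2025 N·m.
J = π(d_o⁴ − d_i⁴)/32 = π(0.0368⁴ − 0.0168⁴)/32 = 1.722×10^-7 m⁴.
τ_max = T·r/J = 2025 × 0.0184 / 1.722×10^-7 = 2.164×10^8 Pa.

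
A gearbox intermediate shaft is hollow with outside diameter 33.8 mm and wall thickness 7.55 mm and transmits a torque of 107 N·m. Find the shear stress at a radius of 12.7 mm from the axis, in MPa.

J = π(d_o⁴ − d_i⁴)/32 = π(0.0338⁴ − 0.0187⁴)/32 = 1.161×10^-7 m⁴.
Shear stress varies linearly with radius: τ = T·r/J = 107.0 × 0.0127 / 1.161×10^-7 = 1.170×10^7 Pa.

11.7 MPa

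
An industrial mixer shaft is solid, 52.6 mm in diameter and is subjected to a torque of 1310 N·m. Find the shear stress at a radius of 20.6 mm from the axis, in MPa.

35.9 MPa

J = πd⁴/32 = π(0.0526)⁴/32 = 7.515×10^-7 m⁴.
Shear stress varies linearly with radius: τ = T·r/J = 1310 × 0.0206 / 7.515×10^-7 = 3.591×10^7 Pa.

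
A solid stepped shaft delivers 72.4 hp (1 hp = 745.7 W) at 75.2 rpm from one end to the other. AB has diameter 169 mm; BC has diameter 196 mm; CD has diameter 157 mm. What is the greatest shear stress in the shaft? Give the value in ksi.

ω = 2π·75.2/60 = 7.875 rad/s, so T = P/ω = 72.4×745.7 / 7.875 = 6856 N·m.
Under the same torque, τ_max = 16T/(πd³) is largest where d is smallest — segment CD (d = 157 mm).
τ_max = 16·6856/(π·(0.157)³) = 9.023×10^6 Pa.

1.31 ksi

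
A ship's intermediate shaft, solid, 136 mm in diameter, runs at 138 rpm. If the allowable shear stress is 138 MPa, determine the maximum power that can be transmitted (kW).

985 kW

J = πd⁴/32 = π(0.136)⁴/32 = 3.359×10^-5 m⁴.
T_max = τ_allow·J/r = 1.38×10^8 × 3.359×10^-5 / 0.0680 = 68160 N·m.
ω = 2π·138/60 = 14.45 rad/s, so P_max = T_max·ω = 9.850×10^5 W.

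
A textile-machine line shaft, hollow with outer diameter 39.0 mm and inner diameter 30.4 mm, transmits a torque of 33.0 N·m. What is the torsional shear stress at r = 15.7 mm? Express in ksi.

J = π(d_o⁴ − d_i⁴)/32 = π(0.0390⁴ − 0.0304⁴)/32 = 1.433×10^-7 m⁴.
Shear stress varies linearly with radius: τ = T·r/J = 33.00 × 0.0157 / 1.433×10^-7 = 3.616×10^6 Pa.

0.524 ksi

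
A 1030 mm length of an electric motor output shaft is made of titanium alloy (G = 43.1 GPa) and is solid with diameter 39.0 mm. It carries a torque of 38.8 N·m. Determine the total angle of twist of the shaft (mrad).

J = πd⁴/32 = π(0.0390)⁴/32 = 2.271×10^-7 m⁴.
θ = T·L/(G·J) = 38.80 × 1.03 / (43.1×10⁹ × 2.271×10^-7) = 4.083×10^-3 rad.

4.08 mrad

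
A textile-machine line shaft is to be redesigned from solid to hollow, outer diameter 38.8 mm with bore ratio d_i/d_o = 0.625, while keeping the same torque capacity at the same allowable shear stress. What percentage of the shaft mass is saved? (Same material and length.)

Equal τ_max and T ⇒ the solid shaft needs d_s³ = d_o³(1−k⁴), so d_s = 38.8·(1−0.625⁴)^(1/3) = 36.72 mm.
Area ratio A_h/A_s = d_o²(1−k²)/d_s² = (1−k²)/(1−k⁴)^(2/3) = 0.6805.
Mass saving = 1 − 0.6805 = 32.0 %.

32.0 %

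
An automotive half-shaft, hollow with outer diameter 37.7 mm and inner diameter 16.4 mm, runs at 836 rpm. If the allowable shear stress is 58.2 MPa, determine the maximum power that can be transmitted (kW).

J = π(d_o⁴ − d_i⁴)/32 = π(0.0377⁴ − 0.0164⁴)/32 = 1.912×10^-7 m⁴.
T_max = τ_allow·J/r = 5.82×10^7 × 1.912×10^-7 / 0.0189 = 590.4 N·m.
ω = 2π·836/60 = 87.55 rad/s, so P_max = T_max·ω = 5.169×10^4 W.

51.7 kW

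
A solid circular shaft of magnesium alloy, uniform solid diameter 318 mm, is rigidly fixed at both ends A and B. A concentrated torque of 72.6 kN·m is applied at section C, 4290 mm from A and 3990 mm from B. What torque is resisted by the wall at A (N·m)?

35000 N·m

With uniform GJ and both ends fixed, compatibility θ_AC = θ_CB gives T_A·a = T_B·b, together with T_A + T_B = T₀.
T_A = T₀·b/(a+b) = 72600·3990/8280 = 34980 N·m; T_B = 37620 N·m.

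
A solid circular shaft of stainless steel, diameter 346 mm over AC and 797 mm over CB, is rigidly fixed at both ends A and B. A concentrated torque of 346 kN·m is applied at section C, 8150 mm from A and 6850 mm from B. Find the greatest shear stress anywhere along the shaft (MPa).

3.38 MPa

Compatibility: T_A·a/J_AC = T_B·b/J_CB with T_A + T_B = T₀.
J_AC = 1.41×10^-3 m⁴, J_CB = 0.0396 m⁴, so T_A = T₀·(J_AC/a)/((J_AC/a)+(J_CB/b)) = 10030 N·m, T_B = 336000 N·m.
τ in each portion: τ_AC = 1.23×10^6 Pa, τ_CB = 3.38×10^6 Pa; maximum is in CB.
τ_max = T_CB·r/J = 336000·0.399/0.0396 = 3.380×10^6 Pa.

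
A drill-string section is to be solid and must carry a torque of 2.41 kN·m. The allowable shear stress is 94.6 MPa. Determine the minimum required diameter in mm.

For a solid shaft τ_max = 16T/(πd³), so d = (16T/(π τ_allow))^(1/3) = (16·2410/(π·9.46×10^7))^(1/3) = 0.05063 m.

50.6 mm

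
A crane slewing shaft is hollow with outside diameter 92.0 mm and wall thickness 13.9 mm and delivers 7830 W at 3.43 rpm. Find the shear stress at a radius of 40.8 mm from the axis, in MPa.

ω = 2π·3.43/60 = 0.3592 rad/s, so T = P/ω = 7830 / 0.3592 = 21800 N·m.
J = π(d_o⁴ − d_i⁴)/32 = π(0.0920⁴ − 0.0642⁴)/32 = 5.365×10^-6 m⁴.
Shear stress varies linearly with radius: τ = T·r/J = 21800 × 0.0408 / 5.365×10^-6 = 1.658×10^8 Pa.

166 MPa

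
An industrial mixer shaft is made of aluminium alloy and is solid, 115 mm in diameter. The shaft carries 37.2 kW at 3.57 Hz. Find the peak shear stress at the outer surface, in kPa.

5550 kPa

ω = 2π·3.57 = 22.43 rad/s, so T = P/ω = 37.2×10³ / 22.43 = 1658 N·m.
J = πd⁴/32 = π(0.115)⁴/32 = 1.717×10^-5 m⁴.
τ_max = T·r/J = 1658 × 0.0575 / 1.717×10^-5 = 5.554×10^6 Pa.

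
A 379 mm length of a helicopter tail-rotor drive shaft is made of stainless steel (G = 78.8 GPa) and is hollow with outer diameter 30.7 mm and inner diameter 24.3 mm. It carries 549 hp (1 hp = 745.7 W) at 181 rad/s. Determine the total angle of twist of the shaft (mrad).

205 mrad

ω = 181 rad/s, so T = P/ω = 549×745.7 / 181.0 = 2262 N·m.
J = π(d_o⁴ − d_i⁴)/32 = π(0.0307⁴ − 0.0243⁴)/32 = 5.298×10^-8 m⁴.
θ = T·L/(G·J) = 2262 × 0.379 / (78.8×10⁹ × 5.298×10^-8) = 0.2053 rad.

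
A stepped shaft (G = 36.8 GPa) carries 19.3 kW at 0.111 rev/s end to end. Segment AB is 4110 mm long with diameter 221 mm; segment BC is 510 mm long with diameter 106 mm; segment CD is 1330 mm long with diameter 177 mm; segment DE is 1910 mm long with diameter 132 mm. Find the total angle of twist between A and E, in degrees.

ω = 2π·0.111 = 0.6974 rad/s, so T = P/ω = 19.3×10³ / 0.6974 = 27670 N·m.
J_AB = π(0.221)⁴/32 = 2.34×10^-4 m⁴; J_BC = π(0.106)⁴/32 = 1.24×10^-5 m⁴; J_CD = π(0.177)⁴/32 = 9.64×10^-5 m⁴; J_DE = π(0.132)⁴/32 = 2.98×10^-5 m⁴.
θ = (T/G)·Σ L_i/J_i = (27670/36.8×10⁹)·(4.11/2.34×10^-4 + 0.510/1.24×10^-5 + 1.33/9.64×10^-5 + 1.91/2.98×10^-5) = 0.1027 rad.

5.88°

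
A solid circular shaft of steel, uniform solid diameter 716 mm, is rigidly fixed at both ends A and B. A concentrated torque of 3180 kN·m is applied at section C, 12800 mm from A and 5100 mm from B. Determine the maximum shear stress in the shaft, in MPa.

31.6 MPa

With uniform GJ and both ends fixed, compatibility θ_AC = θ_CB gives T_A·a = T_B·b, together with T_A + T_B = T₀.
T_A = T₀·b/(a+b) = 3.180e6·5100/17900 = 906000 N·m; T_B = 2.274e6 N·m.
τ in each portion: τ_AC = 1.26×10^7 Pa, τ_CB = 3.16×10^7 Pa; maximum is in CB.
τ_max = T_CB·r/J = 2.274e6·0.358/0.0258 = 3.155×10^7 Pa.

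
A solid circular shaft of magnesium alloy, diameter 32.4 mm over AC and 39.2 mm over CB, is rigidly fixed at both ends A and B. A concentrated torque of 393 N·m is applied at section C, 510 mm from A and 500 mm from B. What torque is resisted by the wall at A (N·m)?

Compatibility: T_A·a/J_AC = T_B·b/J_CB with T_A + T_B = T₀.
J_AC = 1.08×10^-7 m⁴, J_CB = 2.32×10^-7 m⁴, so T_A = T₀·(J_AC/a)/((J_AC/a)+(J_CB/b)) = 123.4 N·m, T_B = 269.6 N·m.

123 N·m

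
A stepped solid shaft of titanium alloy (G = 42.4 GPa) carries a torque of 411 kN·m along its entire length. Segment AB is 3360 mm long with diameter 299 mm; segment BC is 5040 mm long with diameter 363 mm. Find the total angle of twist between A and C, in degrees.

4.02°

J_AB = π(0.299)⁴/32 = 7.85×10^-4 m⁴; J_BC = π(0.363)⁴/32 = 1.70×10^-3 m⁴.
θ = (T/G)·Σ L_i/J_i = (411000/42.4×10⁹)·(3.36/7.85×10^-4 + 5.04/1.70×10^-3) = 0.07017 rad.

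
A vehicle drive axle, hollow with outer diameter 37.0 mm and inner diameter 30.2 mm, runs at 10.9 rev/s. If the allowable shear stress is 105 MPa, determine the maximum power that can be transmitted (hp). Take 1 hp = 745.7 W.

J = π(d_o⁴ − d_i⁴)/32 = π(0.0370⁴ − 0.0302⁴)/32 = 1.023×10^-7 m⁴.
T_max = τ_allow·J/r = 1.05×10^8 × 1.023×10^-7 / 0.0185 = 580.8 N·m.
ω = 2π·10.9 = 68.49 rad/s, so P_max = T_max·ω = 3.978×10^4 W.

53.3 hp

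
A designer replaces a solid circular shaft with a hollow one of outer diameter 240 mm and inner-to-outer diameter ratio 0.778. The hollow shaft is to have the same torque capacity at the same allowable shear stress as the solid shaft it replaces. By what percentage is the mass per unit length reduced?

Equal τ_max and T ⇒ the solid shaft needs d_s³ = d_o³(1−k⁴), so d_s = 240·(1−0.778⁴)^(1/3) = 206.1 mm.
Area ratio A_h/A_s = d_o²(1−k²)/d_s² = (1−k²)/(1−k⁴)^(2/3) = 0.5350.
Mass saving = 1 − 0.5350 = 46.5 %.

46.5 %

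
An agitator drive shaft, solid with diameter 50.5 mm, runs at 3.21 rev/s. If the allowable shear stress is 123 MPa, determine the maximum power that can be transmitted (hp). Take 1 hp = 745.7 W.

J = πd⁴/32 = π(0.0505)⁴/32 = 6.385×10^-7 m⁴.
T_max = τ_allow·J/r = 1.23×10^8 × 6.385×10^-7 / 0.0253 = 3110 N·m.
ω = 2π·3.21 = 20.17 rad/s, so P_max = T_max·ω = 6.273×10^4 W.

84.1 hp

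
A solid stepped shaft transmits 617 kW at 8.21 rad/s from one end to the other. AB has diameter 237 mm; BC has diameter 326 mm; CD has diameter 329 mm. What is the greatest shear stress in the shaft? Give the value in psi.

4170 psi

ω = 8.21 rad/s, so T = P/ω = 617×10³ / 8.210 = 75150 N·m.
Under the same torque, τ_max = 16T/(πd³) is largest where d is smallest — segment AB (d = 237 mm).
τ_max = 16·75150/(π·(0.237)³) = 2.875×10^7 Pa.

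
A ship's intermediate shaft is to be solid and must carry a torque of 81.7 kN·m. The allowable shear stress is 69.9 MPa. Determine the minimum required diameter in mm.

181 mm

For a solid shaft τ_max = 16T/(πd³), so d = (16T/(π τ_allow))^(1/3) = (16·81700/(π·6.99×10^7))^(1/3) = 0.1812 m.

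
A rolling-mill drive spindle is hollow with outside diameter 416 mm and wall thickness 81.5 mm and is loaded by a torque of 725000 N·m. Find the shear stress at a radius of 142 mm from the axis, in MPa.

J = π(d_o⁴ − d_i⁴)/32 = π(0.416⁴ − 0.253⁴)/32 = 2.538×10^-3 m⁴.
Shear stress varies linearly with radius: τ = T·r/J = 725000 × 0.142 / 2.538×10^-3 = 4.056×10^7 Pa.

40.6 MPa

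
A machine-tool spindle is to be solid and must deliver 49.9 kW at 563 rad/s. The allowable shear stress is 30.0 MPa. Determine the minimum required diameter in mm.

24.7 mm

ω = 563 rad/s, so T = P/ω = 49.9×10³ / 563.0 = 88.63 N·m.
For a solid shaft τ_max = 16T/(πd³), so d = (16T/(π τ_allow))^(1/3) = (16·88.63/(π·3.00×10^7))^(1/3) = 0.02469 m.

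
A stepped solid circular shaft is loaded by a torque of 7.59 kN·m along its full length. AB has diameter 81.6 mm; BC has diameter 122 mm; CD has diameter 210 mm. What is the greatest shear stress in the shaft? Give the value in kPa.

Under the same torque, τ_max = 16T/(πd³) is largest where d is smallest — segment AB (d = 81.6 mm).
τ_max = 16·7590/(π·(0.0816)³) = 7.114×10^7 Pa.

71100 kPa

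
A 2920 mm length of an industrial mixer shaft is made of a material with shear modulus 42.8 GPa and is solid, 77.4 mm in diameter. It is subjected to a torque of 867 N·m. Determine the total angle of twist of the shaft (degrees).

J = πd⁴/32 = π(0.0774)⁴/32 = 3.523×10^-6 m⁴.
θ = T·L/(G·J) = 867.0 × 2.92 / (42.8×10⁹ × 3.523×10^-6) = 0.01679 rad.

0.962°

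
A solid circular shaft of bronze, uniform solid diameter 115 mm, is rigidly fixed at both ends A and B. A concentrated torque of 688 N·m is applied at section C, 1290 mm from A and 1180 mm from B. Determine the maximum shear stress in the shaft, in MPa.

With uniform GJ and both ends fixed, compatibility θ_AC = θ_CB gives T_A·a = T_B·b, together with T_A + T_B = T₀.
T_A = T₀·b/(a+b) = 688.0·1180/2470 = 328.7 N·m; T_B = 359.3 N·m.
τ in each portion: τ_AC = 1.10×10^6 Pa, τ_CB = 1.20×10^6 Pa; maximum is in CB.
τ_max = T_CB·r/J = 359.3·0.0575/1.72×10^-5 = 1.203×10^6 Pa.

1.20 MPa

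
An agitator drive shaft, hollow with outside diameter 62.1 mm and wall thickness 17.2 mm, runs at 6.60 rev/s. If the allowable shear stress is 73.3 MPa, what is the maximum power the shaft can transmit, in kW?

J = π(d_o⁴ − d_i⁴)/32 = π(0.0621⁴ − 0.0277⁴)/32 = 1.402×10^-6 m⁴.
T_max = τ_allow·J/r = 7.33×10^7 × 1.402×10^-6 / 0.0311 = 3310 N·m.
ω = 2π·6.60 = 41.47 rad/s, so P_max = T_max·ω = 1.373×10^5 W.

137 kW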